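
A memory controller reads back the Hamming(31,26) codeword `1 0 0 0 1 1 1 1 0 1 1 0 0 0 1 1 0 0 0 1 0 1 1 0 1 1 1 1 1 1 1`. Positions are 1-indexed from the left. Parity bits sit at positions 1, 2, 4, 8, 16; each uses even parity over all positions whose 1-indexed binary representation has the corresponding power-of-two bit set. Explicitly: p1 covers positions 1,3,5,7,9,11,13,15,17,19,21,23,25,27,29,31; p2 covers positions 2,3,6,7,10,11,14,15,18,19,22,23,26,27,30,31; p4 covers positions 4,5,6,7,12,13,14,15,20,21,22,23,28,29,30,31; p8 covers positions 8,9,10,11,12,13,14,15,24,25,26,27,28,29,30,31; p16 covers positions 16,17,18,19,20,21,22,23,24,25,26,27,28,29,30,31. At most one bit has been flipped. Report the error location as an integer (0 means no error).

30

s1: b1⊕b3⊕b5⊕b7⊕b9⊕b11⊕b13⊕b15⊕b17⊕b19⊕b21⊕b23⊕b25⊕b27⊕b29⊕b31 = 1⊕0⊕1⊕1⊕0⊕1⊕0⊕1⊕0⊕0⊕0⊕1⊕1⊕1⊕1⊕1 = 0
s2: b2⊕b3⊕b6⊕b7⊕b10⊕b11⊕b14⊕b15⊕b18⊕b19⊕b22⊕b23⊕b26⊕b27⊕b30⊕b31 = 0⊕0⊕1⊕1⊕1⊕1⊕0⊕1⊕0⊕0⊕1⊕1⊕1⊕1⊕1⊕1 = 1
s4: b4⊕b5⊕b6⊕b7⊕b12⊕b13⊕b14⊕b15⊕b20⊕b21⊕b22⊕b23⊕b28⊕b29⊕b30⊕b31 = 0⊕1⊕1⊕1⊕0⊕0⊕0⊕1⊕1⊕0⊕1⊕1⊕1⊕1⊕1⊕1 = 1
s8: b8⊕b9⊕b10⊕b11⊕b12⊕b13⊕b14⊕b15⊕b24⊕b25⊕b26⊕b27⊕b28⊕b29⊕b30⊕b31 = 1⊕0⊕1⊕1⊕0⊕0⊕0⊕1⊕0⊕1⊕1⊕1⊕1⊕1⊕1⊕1 = 1
s16: b16⊕b17⊕b18⊕b19⊕b20⊕b21⊕b22⊕b23⊕b24⊕b25⊕b26⊕b27⊕b28⊕b29⊕b30⊕b31 = 1⊕0⊕0⊕0⊕1⊕0⊕1⊕1⊕0⊕1⊕1⊕1⊕1⊕1⊕1⊕1 = 1
Syndrome (s16...s1) = 11110 → position 30.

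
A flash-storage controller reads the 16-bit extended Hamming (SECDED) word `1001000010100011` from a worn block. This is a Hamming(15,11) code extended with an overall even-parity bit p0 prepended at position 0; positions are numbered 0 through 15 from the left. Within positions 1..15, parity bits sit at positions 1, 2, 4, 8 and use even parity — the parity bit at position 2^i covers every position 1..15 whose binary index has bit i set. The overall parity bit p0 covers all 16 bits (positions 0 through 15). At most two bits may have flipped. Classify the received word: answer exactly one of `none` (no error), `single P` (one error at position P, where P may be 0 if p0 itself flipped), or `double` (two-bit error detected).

none

s1: b1⊕b3⊕b5⊕b7⊕b9⊕b11⊕b13⊕b15 = 0⊕1⊕0⊕0⊕0⊕0⊕0⊕1 = 0
s2: b2⊕b3⊕b6⊕b7⊕b10⊕b11⊕b14⊕b15 = 0⊕1⊕0⊕0⊕1⊕0⊕1⊕1 = 0
s4: b4⊕b5⊕b6⊕b7⊕b12⊕b13⊕b14⊕b15 = 0⊕0⊕0⊕0⊕0⊕0⊕1⊕1 = 0
s8: b8⊕b9⊕b10⊕b11⊕b12⊕b13⊕b14⊕b15 = 1⊕0⊕1⊕0⊕0⊕0⊕1⊕1 = 0
Syndrome (s8...s1) = 0000 → position 0 (no error).
Overall parity (XOR of all 16 bits, including p0): 1⊕0⊕0⊕1⊕0⊕0⊕0⊕0⊕1⊕0⊕1⊕0⊕0⊕0⊕1⊕1 = 0
Overall=0, syndrome position=0 → no error.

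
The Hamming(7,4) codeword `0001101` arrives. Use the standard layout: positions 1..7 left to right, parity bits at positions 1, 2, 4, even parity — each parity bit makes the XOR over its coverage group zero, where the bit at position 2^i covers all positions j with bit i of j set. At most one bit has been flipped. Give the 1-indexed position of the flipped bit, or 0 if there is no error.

s1: b1⊕b3⊕b5⊕b7 = 0⊕0⊕1⊕1 = 0
s2: b2⊕b3⊕b6⊕b7 = 0⊕0⊕0⊕1 = 1
s4: b4⊕b5⊕b6⊕b7 = 1⊕1⊕0⊕1 = 1
Syndrome (s4...s1) = 110 → position 6.

6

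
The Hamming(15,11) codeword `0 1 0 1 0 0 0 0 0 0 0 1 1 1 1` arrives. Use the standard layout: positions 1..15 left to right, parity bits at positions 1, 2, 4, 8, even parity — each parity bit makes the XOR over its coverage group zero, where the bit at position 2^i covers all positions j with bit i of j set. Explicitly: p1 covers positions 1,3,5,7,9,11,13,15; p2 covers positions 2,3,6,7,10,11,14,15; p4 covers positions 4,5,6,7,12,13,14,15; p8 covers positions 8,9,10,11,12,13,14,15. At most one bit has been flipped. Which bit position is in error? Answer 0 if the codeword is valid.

6

s1: b1⊕b3⊕b5⊕b7⊕b9⊕b11⊕b13⊕b15 = 0⊕0⊕0⊕0⊕0⊕0⊕1⊕1 = 0
s2: b2⊕b3⊕b6⊕b7⊕b10⊕b11⊕b14⊕b15 = 1⊕0⊕0⊕0⊕0⊕0⊕1⊕1 = 1
s4: b4⊕b5⊕b6⊕b7⊕b12⊕b13⊕b14⊕b15 = 1⊕0⊕0⊕0⊕1⊕1⊕1⊕1 = 1
s8: b8⊕b9⊕b10⊕b11⊕b12⊕b13⊕b14⊕b15 = 0⊕0⊕0⊕0⊕1⊕1⊕1⊕1 = 0
Syndrome (s8...s1) = 0110 → position 6.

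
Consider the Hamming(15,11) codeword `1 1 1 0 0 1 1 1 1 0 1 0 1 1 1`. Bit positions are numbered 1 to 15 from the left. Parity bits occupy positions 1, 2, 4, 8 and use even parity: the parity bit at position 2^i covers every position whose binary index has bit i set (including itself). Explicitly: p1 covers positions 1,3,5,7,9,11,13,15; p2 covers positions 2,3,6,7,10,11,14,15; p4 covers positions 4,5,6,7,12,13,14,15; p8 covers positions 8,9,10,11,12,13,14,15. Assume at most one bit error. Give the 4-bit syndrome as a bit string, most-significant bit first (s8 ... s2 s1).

0111

s1: b1⊕b3⊕b5⊕b7⊕b9⊕b11⊕b13⊕b15 = 1⊕1⊕0⊕1⊕1⊕1⊕1⊕1 = 1
s2: b2⊕b3⊕b6⊕b7⊕b10⊕b11⊕b14⊕b15 = 1⊕1⊕1⊕1⊕0⊕1⊕1⊕1 = 1
s4: b4⊕b5⊕b6⊕b7⊕b12⊕b13⊕b14⊕b15 = 0⊕0⊕1⊕1⊕0⊕1⊕1⊕1 = 1
s8: b8⊕b9⊕b10⊕b11⊕b12⊕b13⊕b14⊕b15 = 1⊕1⊕0⊕1⊕0⊕1⊕1⊕1 = 0
Syndrome (s8...s1) = 0111 → position 7.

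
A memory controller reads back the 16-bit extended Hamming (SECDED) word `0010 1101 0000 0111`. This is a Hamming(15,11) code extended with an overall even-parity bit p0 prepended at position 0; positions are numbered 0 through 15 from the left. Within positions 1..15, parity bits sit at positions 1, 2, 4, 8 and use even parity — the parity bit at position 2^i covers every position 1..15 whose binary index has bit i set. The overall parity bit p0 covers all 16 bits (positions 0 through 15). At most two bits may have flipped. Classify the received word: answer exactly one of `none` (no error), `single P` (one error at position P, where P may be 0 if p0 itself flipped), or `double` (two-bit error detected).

single 8

s1: b1⊕b3⊕b5⊕b7⊕b9⊕b11⊕b13⊕b15 = 0⊕0⊕1⊕1⊕0⊕0⊕1⊕1 = 0
s2: b2⊕b3⊕b6⊕b7⊕b10⊕b11⊕b14⊕b15 = 1⊕0⊕0⊕1⊕0⊕0⊕1⊕1 = 0
s4: b4⊕b5⊕b6⊕b7⊕b12⊕b13⊕b14⊕b15 = 1⊕1⊕0⊕1⊕0⊕1⊕1⊕1 = 0
s8: b8⊕b9⊕b10⊕b11⊕b12⊕b13⊕b14⊕b15 = 0⊕0⊕0⊕0⊕0⊕1⊕1⊕1 = 1
Syndrome (s8...s1) = 1000 → position 8.
Overall parity (XOR of all 16 bits, including p0): 0⊕0⊕1⊕0⊕1⊕1⊕0⊕1⊕0⊕0⊕0⊕0⊕0⊕1⊕1⊕1 = 1
Overall=1, syndrome position=8 → single-bit error at position 8.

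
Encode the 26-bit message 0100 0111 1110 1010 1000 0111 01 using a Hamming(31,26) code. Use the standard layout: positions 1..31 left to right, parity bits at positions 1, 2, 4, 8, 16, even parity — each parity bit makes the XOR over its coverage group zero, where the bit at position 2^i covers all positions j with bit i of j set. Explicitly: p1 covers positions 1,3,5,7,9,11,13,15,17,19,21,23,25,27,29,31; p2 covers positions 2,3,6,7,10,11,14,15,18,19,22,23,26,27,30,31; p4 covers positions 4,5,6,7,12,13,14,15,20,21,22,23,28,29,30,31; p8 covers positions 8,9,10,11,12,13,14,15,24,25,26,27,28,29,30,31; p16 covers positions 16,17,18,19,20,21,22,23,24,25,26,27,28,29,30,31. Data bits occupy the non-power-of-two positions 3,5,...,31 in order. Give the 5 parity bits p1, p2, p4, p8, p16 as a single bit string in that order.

Place data bits at non-power-of-two positions: b3=0, b5=1, b6=0, b7=0, b9=0, b10=1, b11=1, b12=1, b13=1, b14=1, b15=1, b17=0, b18=1, b19=0, b20=1, b21=0, b22=1, b23=0, b24=0, b25=0, b26=0, b27=1, b28=1, b29=1, b30=0, b31=1.
p1 = XOR of data positions {3,5,7,9,11,13,15,17,19,21,23,25,27,29,31} = 0⊕1⊕0⊕0⊕1⊕1⊕1⊕0⊕0⊕0⊕0⊕0⊕1⊕1⊕1 = 1
p2 = XOR of data positions {3,6,7,10,11,14,15,18,19,22,23,26,27,30,31} = 0⊕0⊕0⊕1⊕1⊕1⊕1⊕1⊕0⊕1⊕0⊕0⊕1⊕0⊕1 = 0
p4 = XOR of data positions {5,6,7,12,13,14,15,20,21,22,23,28,29,30,31} = 1⊕0⊕0⊕1⊕1⊕1⊕1⊕1⊕0⊕1⊕0⊕1⊕1⊕0⊕1 = 0
p8 = XOR of data positions {9,10,11,12,13,14,15,24,25,26,27,28,29,30,31} = 0⊕1⊕1⊕1⊕1⊕1⊕1⊕0⊕0⊕0⊕1⊕1⊕1⊕0⊕1 = 0
p16 = XOR of data positions {17,18,19,20,21,22,23,24,25,26,27,28,29,30,31} = 0⊕1⊕0⊕1⊕0⊕1⊕0⊕0⊕0⊕0⊕1⊕1⊕1⊕0⊕1 = 1
Parity bits p1,p2,p4,p8,p16 = 10001

10001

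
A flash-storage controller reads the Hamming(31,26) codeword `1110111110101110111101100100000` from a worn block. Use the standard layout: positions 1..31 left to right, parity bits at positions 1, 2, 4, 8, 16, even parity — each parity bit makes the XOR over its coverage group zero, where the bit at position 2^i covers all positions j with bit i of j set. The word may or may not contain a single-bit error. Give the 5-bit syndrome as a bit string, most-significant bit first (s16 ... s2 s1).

s1: b1⊕b3⊕b5⊕b7⊕b9⊕b11⊕b13⊕b15⊕b17⊕b19⊕b21⊕b23⊕b25⊕b27⊕b29⊕b31 = 1⊕1⊕1⊕1⊕1⊕1⊕1⊕1⊕1⊕1⊕0⊕1⊕0⊕0⊕0⊕0 = 1
s2: b2⊕b3⊕b6⊕b7⊕b10⊕b11⊕b14⊕b15⊕b18⊕b19⊕b22⊕b23⊕b26⊕b27⊕b30⊕b31 = 1⊕1⊕1⊕1⊕0⊕1⊕1⊕1⊕1⊕1⊕1⊕1⊕1⊕0⊕0⊕0 = 0
s4: b4⊕b5⊕b6⊕b7⊕b12⊕b13⊕b14⊕b15⊕b20⊕b21⊕b22⊕b23⊕b28⊕b29⊕b30⊕b31 = 0⊕1⊕1⊕1⊕0⊕1⊕1⊕1⊕1⊕0⊕1⊕1⊕0⊕0⊕0⊕0 = 1
s8: b8⊕b9⊕b10⊕b11⊕b12⊕b13⊕b14⊕b15⊕b24⊕b25⊕b26⊕b27⊕b28⊕b29⊕b30⊕b31 = 1⊕1⊕0⊕1⊕0⊕1⊕1⊕1⊕0⊕0⊕1⊕0⊕0⊕0⊕0⊕0 = 1
s16: b16⊕b17⊕b18⊕b19⊕b20⊕b21⊕b22⊕b23⊕b24⊕b25⊕b26⊕b27⊕b28⊕b29⊕b30⊕b31 = 0⊕1⊕1⊕1⊕1⊕0⊕1⊕1⊕0⊕0⊕1⊕0⊕0⊕0⊕0⊕0 = 1
Syndrome (s16...s1) = 11101 → position 29.

11101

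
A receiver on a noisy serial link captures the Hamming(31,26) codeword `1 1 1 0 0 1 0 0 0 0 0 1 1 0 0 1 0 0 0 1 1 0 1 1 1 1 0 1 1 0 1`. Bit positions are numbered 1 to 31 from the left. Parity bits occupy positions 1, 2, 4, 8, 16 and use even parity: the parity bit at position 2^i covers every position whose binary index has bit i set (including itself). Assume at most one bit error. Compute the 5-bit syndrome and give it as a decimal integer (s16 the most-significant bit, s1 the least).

4

s1: b1⊕b3⊕b5⊕b7⊕b9⊕b11⊕b13⊕b15⊕b17⊕b19⊕b21⊕b23⊕b25⊕b27⊕b29⊕b31 = 1⊕1⊕0⊕0⊕0⊕0⊕1⊕0⊕0⊕0⊕1⊕1⊕1⊕0⊕1⊕1 = 0
s2: b2⊕b3⊕b6⊕b7⊕b10⊕b11⊕b14⊕b15⊕b18⊕b19⊕b22⊕b23⊕b26⊕b27⊕b30⊕b31 = 1⊕1⊕1⊕0⊕0⊕0⊕0⊕0⊕0⊕0⊕0⊕1⊕1⊕0⊕0⊕1 = 0
s4: b4⊕b5⊕b6⊕b7⊕b12⊕b13⊕b14⊕b15⊕b20⊕b21⊕b22⊕b23⊕b28⊕b29⊕b30⊕b31 = 0⊕0⊕1⊕0⊕1⊕1⊕0⊕0⊕1⊕1⊕0⊕1⊕1⊕1⊕0⊕1 = 1
s8: b8⊕b9⊕b10⊕b11⊕b12⊕b13⊕b14⊕b15⊕b24⊕b25⊕b26⊕b27⊕b28⊕b29⊕b30⊕b31 = 0⊕0⊕0⊕0⊕1⊕1⊕0⊕0⊕1⊕1⊕1⊕0⊕1⊕1⊕0⊕1 = 0
s16: b16⊕b17⊕b18⊕b19⊕b20⊕b21⊕b22⊕b23⊕b24⊕b25⊕b26⊕b27⊕b28⊕b29⊕b30⊕b31 = 1⊕0⊕0⊕0⊕1⊕1⊕0⊕1⊕1⊕1⊕1⊕0⊕1⊕1⊕0⊕1 = 0
Syndrome (s16...s1) = 00100 → position 4.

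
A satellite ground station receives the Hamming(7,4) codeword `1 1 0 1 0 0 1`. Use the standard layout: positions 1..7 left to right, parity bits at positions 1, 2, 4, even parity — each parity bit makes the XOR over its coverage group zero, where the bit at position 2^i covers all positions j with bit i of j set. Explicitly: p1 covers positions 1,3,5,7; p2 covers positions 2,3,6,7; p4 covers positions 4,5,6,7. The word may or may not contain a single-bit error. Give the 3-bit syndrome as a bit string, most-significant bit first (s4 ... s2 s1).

s1: b1⊕b3⊕b5⊕b7 = 1⊕0⊕0⊕1 = 0
s2: b2⊕b3⊕b6⊕b7 = 1⊕0⊕0⊕1 = 0
s4: b4⊕b5⊕b6⊕b7 = 1⊕0⊕0⊕1 = 0
Syndrome (s4...s1) = 000 → position 0 (no error).

000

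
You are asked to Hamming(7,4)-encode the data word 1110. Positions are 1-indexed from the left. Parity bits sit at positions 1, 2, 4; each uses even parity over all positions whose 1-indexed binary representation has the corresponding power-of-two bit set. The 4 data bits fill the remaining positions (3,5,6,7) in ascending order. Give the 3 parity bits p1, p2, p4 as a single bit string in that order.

Place data bits at non-power-of-two positions: b3=1, b5=1, b6=1, b7=0.
p1 = XOR of data positions {3,5,7} = 1⊕1⊕0 = 0
p2 = XOR of data positions {3,6,7} = 1⊕1⊕0 = 0
p4 = XOR of data positions {5,6,7} = 1⊕1⊕0 = 0
Parity bits p1,p2,p4 = 000

000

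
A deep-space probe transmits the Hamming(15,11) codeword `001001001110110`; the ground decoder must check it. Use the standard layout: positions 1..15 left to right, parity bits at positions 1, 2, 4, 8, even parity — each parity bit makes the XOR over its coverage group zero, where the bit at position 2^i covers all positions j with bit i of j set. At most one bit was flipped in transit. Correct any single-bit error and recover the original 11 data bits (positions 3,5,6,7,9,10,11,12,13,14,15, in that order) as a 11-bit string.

s1: b1⊕b3⊕b5⊕b7⊕b9⊕b11⊕b13⊕b15 = 0⊕1⊕0⊕0⊕1⊕1⊕1⊕0 = 0
s2: b2⊕b3⊕b6⊕b7⊕b10⊕b11⊕b14⊕b15 = 0⊕1⊕1⊕0⊕1⊕1⊕1⊕0 = 1
s4: b4⊕b5⊕b6⊕b7⊕b12⊕b13⊕b14⊕b15 = 0⊕0⊕1⊕0⊕0⊕1⊕1⊕0 = 1
s8: b8⊕b9⊕b10⊕b11⊕b12⊕b13⊕b14⊕b15 = 0⊕1⊕1⊕1⊕0⊕1⊕1⊕0 = 1
Syndrome (s8...s1) = 1110 → position 14.
Flip bit 14: corrected codeword = 001001001110100
Data bits at positions 3,5,6,7,9,10,11,12,13,14,15: 10101110100

10101110100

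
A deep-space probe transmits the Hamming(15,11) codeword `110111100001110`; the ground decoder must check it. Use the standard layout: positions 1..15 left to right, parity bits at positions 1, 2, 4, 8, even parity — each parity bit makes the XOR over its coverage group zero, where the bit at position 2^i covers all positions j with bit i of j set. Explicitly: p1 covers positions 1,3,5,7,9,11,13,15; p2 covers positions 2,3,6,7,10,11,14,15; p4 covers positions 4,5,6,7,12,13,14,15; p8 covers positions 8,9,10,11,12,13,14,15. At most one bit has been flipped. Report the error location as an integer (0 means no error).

s1: b1⊕b3⊕b5⊕b7⊕b9⊕b11⊕b13⊕b15 = 1⊕0⊕1⊕1⊕0⊕0⊕1⊕0 = 0
s2: b2⊕b3⊕b6⊕b7⊕b10⊕b11⊕b14⊕b15 = 1⊕0⊕1⊕1⊕0⊕0⊕1⊕0 = 0
s4: b4⊕b5⊕b6⊕b7⊕b12⊕b13⊕b14⊕b15 = 1⊕1⊕1⊕1⊕1⊕1⊕1⊕0 = 1
s8: b8⊕b9⊕b10⊕b11⊕b12⊕b13⊕b14⊕b15 = 0⊕0⊕0⊕0⊕1⊕1⊕1⊕0 = 1
Syndrome (s8...s1) = 1100 → position 12.

12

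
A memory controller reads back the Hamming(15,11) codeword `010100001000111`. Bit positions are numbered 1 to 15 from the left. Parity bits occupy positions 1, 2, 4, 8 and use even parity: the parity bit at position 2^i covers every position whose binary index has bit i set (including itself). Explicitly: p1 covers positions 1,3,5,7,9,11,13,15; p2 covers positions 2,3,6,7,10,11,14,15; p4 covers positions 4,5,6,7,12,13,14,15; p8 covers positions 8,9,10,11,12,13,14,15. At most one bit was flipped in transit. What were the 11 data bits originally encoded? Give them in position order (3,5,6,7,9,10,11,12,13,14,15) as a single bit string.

s1: b1⊕b3⊕b5⊕b7⊕b9⊕b11⊕b13⊕b15 = 0⊕0⊕0⊕0⊕1⊕0⊕1⊕1 = 1
s2: b2⊕b3⊕b6⊕b7⊕b10⊕b11⊕b14⊕b15 = 1⊕0⊕0⊕0⊕0⊕0⊕1⊕1 = 1
s4: b4⊕b5⊕b6⊕b7⊕b12⊕b13⊕b14⊕b15 = 1⊕0⊕0⊕0⊕0⊕1⊕1⊕1 = 0
s8: b8⊕b9⊕b10⊕b11⊕b12⊕b13⊕b14⊕b15 = 0⊕1⊕0⊕0⊕0⊕1⊕1⊕1 = 0
Syndrome (s8...s1) = 0011 → position 3.
Flip bit 3: corrected codeword = 011100001000111
Data bits at positions 3,5,6,7,9,10,11,12,13,14,15: 10001000111

10001000111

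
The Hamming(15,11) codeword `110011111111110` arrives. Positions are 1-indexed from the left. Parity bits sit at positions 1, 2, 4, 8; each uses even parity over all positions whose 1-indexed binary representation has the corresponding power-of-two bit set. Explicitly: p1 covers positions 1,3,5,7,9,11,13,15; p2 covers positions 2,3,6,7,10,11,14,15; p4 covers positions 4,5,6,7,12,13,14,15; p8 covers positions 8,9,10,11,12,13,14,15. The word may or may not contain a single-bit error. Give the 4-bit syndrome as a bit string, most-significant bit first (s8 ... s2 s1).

1000

s1: b1⊕b3⊕b5⊕b7⊕b9⊕b11⊕b13⊕b15 = 1⊕0⊕1⊕1⊕1⊕1⊕1⊕0 = 0
s2: b2⊕b3⊕b6⊕b7⊕b10⊕b11⊕b14⊕b15 = 1⊕0⊕1⊕1⊕1⊕1⊕1⊕0 = 0
s4: b4⊕b5⊕b6⊕b7⊕b12⊕b13⊕b14⊕b15 = 0⊕1⊕1⊕1⊕1⊕1⊕1⊕0 = 0
s8: b8⊕b9⊕b10⊕b11⊕b12⊕b13⊕b14⊕b15 = 1⊕1⊕1⊕1⊕1⊕1⊕1⊕0 = 1
Syndrome (s8...s1) = 1000 → position 8.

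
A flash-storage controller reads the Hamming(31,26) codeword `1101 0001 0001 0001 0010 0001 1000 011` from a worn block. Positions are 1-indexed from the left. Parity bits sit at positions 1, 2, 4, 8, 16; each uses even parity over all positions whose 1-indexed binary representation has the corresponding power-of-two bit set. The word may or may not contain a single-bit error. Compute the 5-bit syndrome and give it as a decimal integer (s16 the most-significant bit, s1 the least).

s1: b1⊕b3⊕b5⊕b7⊕b9⊕b11⊕b13⊕b15⊕b17⊕b19⊕b21⊕b23⊕b25⊕b27⊕b29⊕b31 = 1⊕0⊕0⊕0⊕0⊕0⊕0⊕0⊕0⊕1⊕0⊕0⊕1⊕0⊕0⊕1 = 0
s2: b2⊕b3⊕b6⊕b7⊕b10⊕b11⊕b14⊕b15⊕b18⊕b19⊕b22⊕b23⊕b26⊕b27⊕b30⊕b31 = 1⊕0⊕0⊕0⊕0⊕0⊕0⊕0⊕0⊕1⊕0⊕0⊕0⊕0⊕1⊕1 = 0
s4: b4⊕b5⊕b6⊕b7⊕b12⊕b13⊕b14⊕b15⊕b20⊕b21⊕b22⊕b23⊕b28⊕b29⊕b30⊕b31 = 1⊕0⊕0⊕0⊕1⊕0⊕0⊕0⊕0⊕0⊕0⊕0⊕0⊕0⊕1⊕1 = 0
s8: b8⊕b9⊕b10⊕b11⊕b12⊕b13⊕b14⊕b15⊕b24⊕b25⊕b26⊕b27⊕b28⊕b29⊕b30⊕b31 = 1⊕0⊕0⊕0⊕1⊕0⊕0⊕0⊕1⊕1⊕0⊕0⊕0⊕0⊕1⊕1 = 0
s16: b16⊕b17⊕b18⊕b19⊕b20⊕b21⊕b22⊕b23⊕b24⊕b25⊕b26⊕b27⊕b28⊕b29⊕b30⊕b31 = 1⊕0⊕0⊕1⊕0⊕0⊕0⊕0⊕1⊕1⊕0⊕0⊕0⊕0⊕1⊕1 = 0
Syndrome (s16...s1) = 00000 → position 0 (no error).

0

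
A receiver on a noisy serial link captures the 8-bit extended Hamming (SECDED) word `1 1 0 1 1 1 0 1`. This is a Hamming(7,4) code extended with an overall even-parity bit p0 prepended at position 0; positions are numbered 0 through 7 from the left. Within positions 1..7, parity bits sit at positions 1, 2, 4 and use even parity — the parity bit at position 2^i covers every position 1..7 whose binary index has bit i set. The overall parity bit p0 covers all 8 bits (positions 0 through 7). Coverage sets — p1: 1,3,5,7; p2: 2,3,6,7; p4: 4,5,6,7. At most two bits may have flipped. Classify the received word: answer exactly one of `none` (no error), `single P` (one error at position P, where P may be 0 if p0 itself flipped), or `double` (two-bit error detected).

s1: b1⊕b3⊕b5⊕b7 = 1⊕1⊕1⊕1 = 0
s2: b2⊕b3⊕b6⊕b7 = 0⊕1⊕0⊕1 = 0
s4: b4⊕b5⊕b6⊕b7 = 1⊕1⊕0⊕1 = 1
Syndrome (s4...s1) = 100 → position 4.
Overall parity (XOR of all 8 bits, including p0): 1⊕1⊕0⊕1⊕1⊕1⊕0⊕1 = 0
Overall=0, syndrome position=4 → double-bit error detected (uncorrectable).

double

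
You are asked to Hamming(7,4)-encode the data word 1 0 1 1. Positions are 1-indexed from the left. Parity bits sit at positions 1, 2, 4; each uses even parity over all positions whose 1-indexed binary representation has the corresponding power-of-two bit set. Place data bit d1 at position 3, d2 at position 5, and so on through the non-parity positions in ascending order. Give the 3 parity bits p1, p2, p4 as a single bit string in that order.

010

Place data bits at non-power-of-two positions: b3=1, b5=0, b6=1, b7=1.
p1 = XOR of data positions {3,5,7} = 1⊕0⊕1 = 0
p2 = XOR of data positions {3,6,7} = 1⊕1⊕1 = 1
p4 = XOR of data positions {5,6,7} = 0⊕1⊕1 = 0
Parity bits p1,p2,p4 = 010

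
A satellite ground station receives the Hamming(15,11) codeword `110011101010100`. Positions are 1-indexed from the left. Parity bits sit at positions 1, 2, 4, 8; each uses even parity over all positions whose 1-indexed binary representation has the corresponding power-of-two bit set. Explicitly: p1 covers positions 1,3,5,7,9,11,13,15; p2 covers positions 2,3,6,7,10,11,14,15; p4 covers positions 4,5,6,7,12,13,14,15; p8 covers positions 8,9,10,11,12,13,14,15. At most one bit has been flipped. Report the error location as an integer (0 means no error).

8

s1: b1⊕b3⊕b5⊕b7⊕b9⊕b11⊕b13⊕b15 = 1⊕0⊕1⊕1⊕1⊕1⊕1⊕0 = 0
s2: b2⊕b3⊕b6⊕b7⊕b10⊕b11⊕b14⊕b15 = 1⊕0⊕1⊕1⊕0⊕1⊕0⊕0 = 0
s4: b4⊕b5⊕b6⊕b7⊕b12⊕b13⊕b14⊕b15 = 0⊕1⊕1⊕1⊕0⊕1⊕0⊕0 = 0
s8: b8⊕b9⊕b10⊕b11⊕b12⊕b13⊕b14⊕b15 = 0⊕1⊕0⊕1⊕0⊕1⊕0⊕0 = 1
Syndrome (s8...s1) = 1000 → position 8.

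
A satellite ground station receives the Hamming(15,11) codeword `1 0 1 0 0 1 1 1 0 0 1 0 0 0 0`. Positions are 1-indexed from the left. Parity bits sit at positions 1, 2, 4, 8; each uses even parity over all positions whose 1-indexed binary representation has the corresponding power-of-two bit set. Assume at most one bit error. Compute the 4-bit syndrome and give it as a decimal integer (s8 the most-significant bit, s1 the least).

s1: b1⊕b3⊕b5⊕b7⊕b9⊕b11⊕b13⊕b15 = 1⊕1⊕0⊕1⊕0⊕1⊕0⊕0 = 0
s2: b2⊕b3⊕b6⊕b7⊕b10⊕b11⊕b14⊕b15 = 0⊕1⊕1⊕1⊕0⊕1⊕0⊕0 = 0
s4: b4⊕b5⊕b6⊕b7⊕b12⊕b13⊕b14⊕b15 = 0⊕0⊕1⊕1⊕0⊕0⊕0⊕0 = 0
s8: b8⊕b9⊕b10⊕b11⊕b12⊕b13⊕b14⊕b15 = 1⊕0⊕0⊕1⊕0⊕0⊕0⊕0 = 0
Syndrome (s8...s1) = 0000 → position 0 (no error).

0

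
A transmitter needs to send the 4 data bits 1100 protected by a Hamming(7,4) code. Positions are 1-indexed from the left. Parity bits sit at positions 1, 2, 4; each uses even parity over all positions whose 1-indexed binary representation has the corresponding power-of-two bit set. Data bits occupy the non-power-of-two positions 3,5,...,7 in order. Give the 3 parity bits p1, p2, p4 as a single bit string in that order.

011

Place data bits at non-power-of-two positions: b3=1, b5=1, b6=0, b7=0.
p1 = XOR of data positions {3,5,7} = 1⊕1⊕0 = 0
p2 = XOR of data positions {3,6,7} = 1⊕0⊕0 = 1
p4 = XOR of data positions {5,6,7} = 1⊕0⊕0 = 1
Parity bits p1,p2,p4 = 011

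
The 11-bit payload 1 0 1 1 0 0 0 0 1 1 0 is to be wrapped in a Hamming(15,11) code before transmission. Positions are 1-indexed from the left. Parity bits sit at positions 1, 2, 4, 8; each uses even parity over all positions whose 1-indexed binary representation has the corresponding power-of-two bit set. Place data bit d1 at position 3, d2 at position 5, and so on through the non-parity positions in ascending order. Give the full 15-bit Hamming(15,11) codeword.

Place data bits at non-power-of-two positions: b3=1, b5=0, b6=1, b7=1, b9=0, b10=0, b11=0, b12=0, b13=1, b14=1, b15=0.
p1 = XOR of data positions {3,5,7,9,11,13,15} = 1⊕0⊕1⊕0⊕0⊕1⊕0 = 1
p2 = XOR of data positions {3,6,7,10,11,14,15} = 1⊕1⊕1⊕0⊕0⊕1⊕0 = 0
p4 = XOR of data positions {5,6,7,12,13,14,15} = 0⊕1⊕1⊕0⊕1⊕1⊕0 = 0
p8 = XOR of data positions {9,10,11,12,13,14,15} = 0⊕0⊕0⊕0⊕1⊕1⊕0 = 0
Codeword b1..b15 = 101001100000110

101001100000110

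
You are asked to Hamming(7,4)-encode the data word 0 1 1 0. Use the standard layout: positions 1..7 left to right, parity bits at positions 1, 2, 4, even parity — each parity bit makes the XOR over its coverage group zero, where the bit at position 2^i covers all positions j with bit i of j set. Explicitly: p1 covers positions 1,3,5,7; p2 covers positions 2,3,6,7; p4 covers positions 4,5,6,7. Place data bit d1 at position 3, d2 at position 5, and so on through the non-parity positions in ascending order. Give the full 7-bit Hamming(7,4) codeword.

1100110

Place data bits at non-power-of-two positions: b3=0, b5=1, b6=1, b7=0.
p1 = XOR of data positions {3,5,7} = 0⊕1⊕0 = 1
p2 = XOR of data positions {3,6,7} = 0⊕1⊕0 = 1
p4 = XOR of data positions {5,6,7} = 1⊕1⊕0 = 0
Codeword b1..b7 = 1100110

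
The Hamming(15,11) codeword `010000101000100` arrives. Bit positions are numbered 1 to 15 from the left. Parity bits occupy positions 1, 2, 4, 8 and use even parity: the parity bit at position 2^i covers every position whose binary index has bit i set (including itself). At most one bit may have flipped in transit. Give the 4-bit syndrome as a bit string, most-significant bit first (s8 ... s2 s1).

0001

s1: b1⊕b3⊕b5⊕b7⊕b9⊕b11⊕b13⊕b15 = 0⊕0⊕0⊕1⊕1⊕0⊕1⊕0 = 1
s2: b2⊕b3⊕b6⊕b7⊕b10⊕b11⊕b14⊕b15 = 1⊕0⊕0⊕1⊕0⊕0⊕0⊕0 = 0
s4: b4⊕b5⊕b6⊕b7⊕b12⊕b13⊕b14⊕b15 = 0⊕0⊕0⊕1⊕0⊕1⊕0⊕0 = 0
s8: b8⊕b9⊕b10⊕b11⊕b12⊕b13⊕b14⊕b15 = 0⊕1⊕0⊕0⊕0⊕1⊕0⊕0 = 0
Syndrome (s8...s1) = 0001 → position 1.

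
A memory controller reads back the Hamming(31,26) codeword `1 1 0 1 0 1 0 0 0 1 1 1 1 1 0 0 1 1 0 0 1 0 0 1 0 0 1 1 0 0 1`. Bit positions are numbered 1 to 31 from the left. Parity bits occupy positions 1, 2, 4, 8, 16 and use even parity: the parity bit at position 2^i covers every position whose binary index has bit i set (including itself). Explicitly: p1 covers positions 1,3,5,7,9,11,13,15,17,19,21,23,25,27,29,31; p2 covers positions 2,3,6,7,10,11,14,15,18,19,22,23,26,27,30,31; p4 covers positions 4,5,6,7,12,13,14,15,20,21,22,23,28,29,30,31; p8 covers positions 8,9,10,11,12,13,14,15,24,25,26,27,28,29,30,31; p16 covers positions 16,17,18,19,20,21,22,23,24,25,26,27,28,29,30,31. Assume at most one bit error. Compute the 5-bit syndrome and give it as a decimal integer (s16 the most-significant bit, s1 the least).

25

s1: b1⊕b3⊕b5⊕b7⊕b9⊕b11⊕b13⊕b15⊕b17⊕b19⊕b21⊕b23⊕b25⊕b27⊕b29⊕b31 = 1⊕0⊕0⊕0⊕0⊕1⊕1⊕0⊕1⊕0⊕1⊕0⊕0⊕1⊕0⊕1 = 1
s2: b2⊕b3⊕b6⊕b7⊕b10⊕b11⊕b14⊕b15⊕b18⊕b19⊕b22⊕b23⊕b26⊕b27⊕b30⊕b31 = 1⊕0⊕1⊕0⊕1⊕1⊕1⊕0⊕1⊕0⊕0⊕0⊕0⊕1⊕0⊕1 = 0
s4: b4⊕b5⊕b6⊕b7⊕b12⊕b13⊕b14⊕b15⊕b20⊕b21⊕b22⊕b23⊕b28⊕b29⊕b30⊕b31 = 1⊕0⊕1⊕0⊕1⊕1⊕1⊕0⊕0⊕1⊕0⊕0⊕1⊕0⊕0⊕1 = 0
s8: b8⊕b9⊕b10⊕b11⊕b12⊕b13⊕b14⊕b15⊕b24⊕b25⊕b26⊕b27⊕b28⊕b29⊕b30⊕b31 = 0⊕0⊕1⊕1⊕1⊕1⊕1⊕0⊕1⊕0⊕0⊕1⊕1⊕0⊕0⊕1 = 1
s16: b16⊕b17⊕b18⊕b19⊕b20⊕b21⊕b22⊕b23⊕b24⊕b25⊕b26⊕b27⊕b28⊕b29⊕b30⊕b31 = 0⊕1⊕1⊕0⊕0⊕1⊕0⊕0⊕1⊕0⊕0⊕1⊕1⊕0⊕0⊕1 = 1
Syndrome (s16...s1) = 11001 → position 25.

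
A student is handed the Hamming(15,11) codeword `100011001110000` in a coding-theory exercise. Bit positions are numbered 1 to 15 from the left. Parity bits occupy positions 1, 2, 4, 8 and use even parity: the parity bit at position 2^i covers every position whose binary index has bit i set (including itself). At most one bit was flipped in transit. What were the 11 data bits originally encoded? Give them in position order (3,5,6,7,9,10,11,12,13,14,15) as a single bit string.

01101010000

s1: b1⊕b3⊕b5⊕b7⊕b9⊕b11⊕b13⊕b15 = 1⊕0⊕1⊕0⊕1⊕1⊕0⊕0 = 0
s2: b2⊕b3⊕b6⊕b7⊕b10⊕b11⊕b14⊕b15 = 0⊕0⊕1⊕0⊕1⊕1⊕0⊕0 = 1
s4: b4⊕b5⊕b6⊕b7⊕b12⊕b13⊕b14⊕b15 = 0⊕1⊕1⊕0⊕0⊕0⊕0⊕0 = 0
s8: b8⊕b9⊕b10⊕b11⊕b12⊕b13⊕b14⊕b15 = 0⊕1⊕1⊕1⊕0⊕0⊕0⊕0 = 1
Syndrome (s8...s1) = 1010 → position 10.
Flip bit 10: corrected codeword = 100011001010000
Data bits at positions 3,5,6,7,9,10,11,12,13,14,15: 01101010000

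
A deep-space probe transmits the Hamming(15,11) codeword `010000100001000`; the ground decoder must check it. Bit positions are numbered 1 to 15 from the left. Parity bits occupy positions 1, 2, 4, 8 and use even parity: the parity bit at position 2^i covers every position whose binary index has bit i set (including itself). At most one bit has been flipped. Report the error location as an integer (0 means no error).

s1: b1⊕b3⊕b5⊕b7⊕b9⊕b11⊕b13⊕b15 = 0⊕0⊕0⊕1⊕0⊕0⊕0⊕0 = 1
s2: b2⊕b3⊕b6⊕b7⊕b10⊕b11⊕b14⊕b15 = 1⊕0⊕0⊕1⊕0⊕0⊕0⊕0 = 0
s4: b4⊕b5⊕b6⊕b7⊕b12⊕b13⊕b14⊕b15 = 0⊕0⊕0⊕1⊕1⊕0⊕0⊕0 = 0
s8: b8⊕b9⊕b10⊕b11⊕b12⊕b13⊕b14⊕b15 = 0⊕0⊕0⊕0⊕1⊕0⊕0⊕0 = 1
Syndrome (s8...s1) = 1001 → position 9.

9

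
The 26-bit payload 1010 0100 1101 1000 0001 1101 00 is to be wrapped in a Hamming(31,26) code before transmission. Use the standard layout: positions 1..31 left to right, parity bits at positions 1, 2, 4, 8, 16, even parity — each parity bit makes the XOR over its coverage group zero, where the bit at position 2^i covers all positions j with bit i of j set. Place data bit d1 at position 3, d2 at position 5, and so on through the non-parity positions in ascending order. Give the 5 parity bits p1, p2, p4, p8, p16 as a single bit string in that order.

Place data bits at non-power-of-two positions: b3=1, b5=0, b6=1, b7=0, b9=0, b10=1, b11=0, b12=0, b13=1, b14=1, b15=0, b17=1, b18=1, b19=0, b20=0, b21=0, b22=0, b23=0, b24=0, b25=1, b26=1, b27=1, b28=0, b29=1, b30=0, b31=0.
p1 = XOR of data positions {3,5,7,9,11,13,15,17,19,21,23,25,27,29,31} = 1⊕0⊕0⊕0⊕0⊕1⊕0⊕1⊕0⊕0⊕0⊕1⊕1⊕1⊕0 = 0
p2 = XOR of data positions {3,6,7,10,11,14,15,18,19,22,23,26,27,30,31} = 1⊕1⊕0⊕1⊕0⊕1⊕0⊕1⊕0⊕0⊕0⊕1⊕1⊕0⊕0 = 1
p4 = XOR of data positions {5,6,7,12,13,14,15,20,21,22,23,28,29,30,31} = 0⊕1⊕0⊕0⊕1⊕1⊕0⊕0⊕0⊕0⊕0⊕0⊕1⊕0⊕0 = 0
p8 = XOR of data positions {9,10,11,12,13,14,15,24,25,26,27,28,29,30,31} = 0⊕1⊕0⊕0⊕1⊕1⊕0⊕0⊕1⊕1⊕1⊕0⊕1⊕0⊕0 = 1
p16 = XOR of data positions {17,18,19,20,21,22,23,24,25,26,27,28,29,30,31} = 1⊕1⊕0⊕0⊕0⊕0⊕0⊕0⊕1⊕1⊕1⊕0⊕1⊕0⊕0 = 0
Parity bits p1,p2,p4,p8,p16 = 01010

01010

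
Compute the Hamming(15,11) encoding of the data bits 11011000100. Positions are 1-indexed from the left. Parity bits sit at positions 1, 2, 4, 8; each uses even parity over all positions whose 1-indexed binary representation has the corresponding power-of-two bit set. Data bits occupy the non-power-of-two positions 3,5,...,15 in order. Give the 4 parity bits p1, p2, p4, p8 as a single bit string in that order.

1010

Place data bits at non-power-of-two positions: b3=1, b5=1, b6=0, b7=1, b9=1, b10=0, b11=0, b12=0, b13=1, b14=0, b15=0.
p1 = XOR of data positions {3,5,7,9,11,13,15} = 1⊕1⊕1⊕1⊕0⊕1⊕0 = 1
p2 = XOR of data positions {3,6,7,10,11,14,15} = 1⊕0⊕1⊕0⊕0⊕0⊕0 = 0
p4 = XOR of data positions {5,6,7,12,13,14,15} = 1⊕0⊕1⊕0⊕1⊕0⊕0 = 1
p8 = XOR of data positions {9,10,11,12,13,14,15} = 1⊕0⊕0⊕0⊕1⊕0⊕0 = 0
Parity bits p1,p2,p4,p8 = 1010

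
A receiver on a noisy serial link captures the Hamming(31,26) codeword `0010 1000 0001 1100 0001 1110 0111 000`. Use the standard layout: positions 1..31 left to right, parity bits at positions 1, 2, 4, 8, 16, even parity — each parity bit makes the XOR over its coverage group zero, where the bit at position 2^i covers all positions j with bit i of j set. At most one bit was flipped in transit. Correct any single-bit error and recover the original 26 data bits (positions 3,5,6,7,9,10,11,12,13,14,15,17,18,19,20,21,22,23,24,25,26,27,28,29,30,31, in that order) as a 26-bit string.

11000001110000011100111000

s1: b1⊕b3⊕b5⊕b7⊕b9⊕b11⊕b13⊕b15⊕b17⊕b19⊕b21⊕b23⊕b25⊕b27⊕b29⊕b31 = 0⊕1⊕1⊕0⊕0⊕0⊕1⊕0⊕0⊕0⊕1⊕1⊕0⊕1⊕0⊕0 = 0
s2: b2⊕b3⊕b6⊕b7⊕b10⊕b11⊕b14⊕b15⊕b18⊕b19⊕b22⊕b23⊕b26⊕b27⊕b30⊕b31 = 0⊕1⊕0⊕0⊕0⊕0⊕1⊕0⊕0⊕0⊕1⊕1⊕1⊕1⊕0⊕0 = 0
s4: b4⊕b5⊕b6⊕b7⊕b12⊕b13⊕b14⊕b15⊕b20⊕b21⊕b22⊕b23⊕b28⊕b29⊕b30⊕b31 = 0⊕1⊕0⊕0⊕1⊕1⊕1⊕0⊕1⊕1⊕1⊕1⊕1⊕0⊕0⊕0 = 1
s8: b8⊕b9⊕b10⊕b11⊕b12⊕b13⊕b14⊕b15⊕b24⊕b25⊕b26⊕b27⊕b28⊕b29⊕b30⊕b31 = 0⊕0⊕0⊕0⊕1⊕1⊕1⊕0⊕0⊕0⊕1⊕1⊕1⊕0⊕0⊕0 = 0
s16: b16⊕b17⊕b18⊕b19⊕b20⊕b21⊕b22⊕b23⊕b24⊕b25⊕b26⊕b27⊕b28⊕b29⊕b30⊕b31 = 0⊕0⊕0⊕0⊕1⊕1⊕1⊕1⊕0⊕0⊕1⊕1⊕1⊕0⊕0⊕0 = 1
Syndrome (s16...s1) = 10100 → position 20.
Flip bit 20: corrected codeword = 0010100000011100000011100111000
Data bits at positions 3,5,6,7,9,10,11,12,13,14,15,17,18,19,20,21,22,23,24,25,26,27,28,29,30,31: 11000001110000011100111000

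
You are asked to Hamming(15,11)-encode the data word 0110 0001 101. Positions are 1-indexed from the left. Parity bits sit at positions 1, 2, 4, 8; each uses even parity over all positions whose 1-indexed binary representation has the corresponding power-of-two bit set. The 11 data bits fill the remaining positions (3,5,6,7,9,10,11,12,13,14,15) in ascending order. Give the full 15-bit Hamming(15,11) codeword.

Place data bits at non-power-of-two positions: b3=0, b5=1, b6=1, b7=0, b9=0, b10=0, b11=0, b12=1, b13=1, b14=0, b15=1.
p1 = XOR of data positions {3,5,7,9,11,13,15} = 0⊕1⊕0⊕0⊕0⊕1⊕1 = 1
p2 = XOR of data positions {3,6,7,10,11,14,15} = 0⊕1⊕0⊕0⊕0⊕0⊕1 = 0
p4 = XOR of data positions {5,6,7,12,13,14,15} = 1⊕1⊕0⊕1⊕1⊕0⊕1 = 1
p8 = XOR of data positions {9,10,11,12,13,14,15} = 0⊕0⊕0⊕1⊕1⊕0⊕1 = 1
Codeword b1..b15 = 100111010001101

100111010001101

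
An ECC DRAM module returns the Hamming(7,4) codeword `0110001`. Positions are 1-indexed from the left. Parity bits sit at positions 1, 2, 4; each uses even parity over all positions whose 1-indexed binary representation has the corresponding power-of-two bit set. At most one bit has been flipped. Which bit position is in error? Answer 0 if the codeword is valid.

6

s1: b1⊕b3⊕b5⊕b7 = 0⊕1⊕0⊕1 = 0
s2: b2⊕b3⊕b6⊕b7 = 1⊕1⊕0⊕1 = 1
s4: b4⊕b5⊕b6⊕b7 = 0⊕0⊕0⊕1 = 1
Syndrome (s4...s1) = 110 → position 6.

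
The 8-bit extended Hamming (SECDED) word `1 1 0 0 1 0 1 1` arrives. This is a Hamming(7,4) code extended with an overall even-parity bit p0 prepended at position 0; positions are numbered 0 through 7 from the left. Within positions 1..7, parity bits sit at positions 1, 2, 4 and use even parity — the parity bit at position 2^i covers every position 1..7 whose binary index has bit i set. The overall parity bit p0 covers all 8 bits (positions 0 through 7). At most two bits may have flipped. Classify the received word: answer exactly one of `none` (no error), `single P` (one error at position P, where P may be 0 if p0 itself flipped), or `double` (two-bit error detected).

single 4

s1: b1⊕b3⊕b5⊕b7 = 1⊕0⊕0⊕1 = 0
s2: b2⊕b3⊕b6⊕b7 = 0⊕0⊕1⊕1 = 0
s4: b4⊕b5⊕b6⊕b7 = 1⊕0⊕1⊕1 = 1
Syndrome (s4...s1) = 100 → position 4.
Overall parity (XOR of all 8 bits, including p0): 1⊕1⊕0⊕0⊕1⊕0⊕1⊕1 = 1
Overall=1, syndrome position=4 → single-bit error at position 4.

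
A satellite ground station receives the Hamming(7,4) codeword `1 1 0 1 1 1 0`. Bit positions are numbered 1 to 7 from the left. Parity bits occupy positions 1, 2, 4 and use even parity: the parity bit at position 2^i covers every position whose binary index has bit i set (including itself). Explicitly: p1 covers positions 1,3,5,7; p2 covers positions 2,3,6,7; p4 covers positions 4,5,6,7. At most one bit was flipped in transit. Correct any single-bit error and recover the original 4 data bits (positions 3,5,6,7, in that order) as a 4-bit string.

0110

s1: b1⊕b3⊕b5⊕b7 = 1⊕0⊕1⊕0 = 0
s2: b2⊕b3⊕b6⊕b7 = 1⊕0⊕1⊕0 = 0
s4: b4⊕b5⊕b6⊕b7 = 1⊕1⊕1⊕0 = 1
Syndrome (s4...s1) = 100 → position 4.
Flip bit 4: corrected codeword = 1100110
Data bits at positions 3,5,6,7: 0110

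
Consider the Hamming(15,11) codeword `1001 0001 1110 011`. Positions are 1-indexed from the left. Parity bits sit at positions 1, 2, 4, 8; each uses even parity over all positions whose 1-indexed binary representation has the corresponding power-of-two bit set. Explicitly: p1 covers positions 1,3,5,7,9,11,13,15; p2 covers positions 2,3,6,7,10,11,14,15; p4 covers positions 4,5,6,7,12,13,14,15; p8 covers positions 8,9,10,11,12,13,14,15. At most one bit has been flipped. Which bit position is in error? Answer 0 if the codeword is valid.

4

s1: b1⊕b3⊕b5⊕b7⊕b9⊕b11⊕b13⊕b15 = 1⊕0⊕0⊕0⊕1⊕1⊕0⊕1 = 0
s2: b2⊕b3⊕b6⊕b7⊕b10⊕b11⊕b14⊕b15 = 0⊕0⊕0⊕0⊕1⊕1⊕1⊕1 = 0
s4: b4⊕b5⊕b6⊕b7⊕b12⊕b13⊕b14⊕b15 = 1⊕0⊕0⊕0⊕0⊕0⊕1⊕1 = 1
s8: b8⊕b9⊕b10⊕b11⊕b12⊕b13⊕b14⊕b15 = 1⊕1⊕1⊕1⊕0⊕0⊕1⊕1 = 0
Syndrome (s8...s1) = 0100 → position 4.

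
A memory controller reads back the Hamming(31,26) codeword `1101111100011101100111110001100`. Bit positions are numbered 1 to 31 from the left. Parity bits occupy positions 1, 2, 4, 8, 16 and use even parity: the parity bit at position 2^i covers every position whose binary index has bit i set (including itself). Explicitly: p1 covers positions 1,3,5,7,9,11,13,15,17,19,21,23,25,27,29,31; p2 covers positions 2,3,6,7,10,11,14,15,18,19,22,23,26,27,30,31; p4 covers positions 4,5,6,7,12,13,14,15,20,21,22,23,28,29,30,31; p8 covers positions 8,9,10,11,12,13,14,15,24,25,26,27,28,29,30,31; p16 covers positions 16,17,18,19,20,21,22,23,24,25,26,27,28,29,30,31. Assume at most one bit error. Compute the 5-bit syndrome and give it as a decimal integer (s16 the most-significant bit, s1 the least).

s1: b1⊕b3⊕b5⊕b7⊕b9⊕b11⊕b13⊕b15⊕b17⊕b19⊕b21⊕b23⊕b25⊕b27⊕b29⊕b31 = 1⊕0⊕1⊕1⊕0⊕0⊕1⊕0⊕1⊕0⊕1⊕1⊕0⊕0⊕1⊕0 = 0
s2: b2⊕b3⊕b6⊕b7⊕b10⊕b11⊕b14⊕b15⊕b18⊕b19⊕b22⊕b23⊕b26⊕b27⊕b30⊕b31 = 1⊕0⊕1⊕1⊕0⊕0⊕1⊕0⊕0⊕0⊕1⊕1⊕0⊕0⊕0⊕0 = 0
s4: b4⊕b5⊕b6⊕b7⊕b12⊕b13⊕b14⊕b15⊕b20⊕b21⊕b22⊕b23⊕b28⊕b29⊕b30⊕b31 = 1⊕1⊕1⊕1⊕1⊕1⊕1⊕0⊕1⊕1⊕1⊕1⊕1⊕1⊕0⊕0 = 1
s8: b8⊕b9⊕b10⊕b11⊕b12⊕b13⊕b14⊕b15⊕b24⊕b25⊕b26⊕b27⊕b28⊕b29⊕b30⊕b31 = 1⊕0⊕0⊕0⊕1⊕1⊕1⊕0⊕1⊕0⊕0⊕0⊕1⊕1⊕0⊕0 = 1
s16: b16⊕b17⊕b18⊕b19⊕b20⊕b21⊕b22⊕b23⊕b24⊕b25⊕b26⊕b27⊕b28⊕b29⊕b30⊕b31 = 1⊕1⊕0⊕0⊕1⊕1⊕1⊕1⊕1⊕0⊕0⊕0⊕1⊕1⊕0⊕0 = 1
Syndrome (s16...s1) = 11100 → position 28.

28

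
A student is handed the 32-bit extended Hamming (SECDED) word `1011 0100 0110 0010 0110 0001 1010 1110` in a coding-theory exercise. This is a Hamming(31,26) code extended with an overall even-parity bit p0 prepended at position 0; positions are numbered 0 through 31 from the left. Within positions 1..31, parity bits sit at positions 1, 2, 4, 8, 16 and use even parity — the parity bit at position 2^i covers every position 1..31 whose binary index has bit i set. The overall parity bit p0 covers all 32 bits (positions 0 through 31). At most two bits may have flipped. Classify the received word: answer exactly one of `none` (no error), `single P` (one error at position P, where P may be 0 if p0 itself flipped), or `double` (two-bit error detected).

single 0

s1: b1⊕b3⊕b5⊕b7⊕b9⊕b11⊕b13⊕b15⊕b17⊕b19⊕b21⊕b23⊕b25⊕b27⊕b29⊕b31 = 0⊕1⊕1⊕0⊕1⊕0⊕0⊕0⊕1⊕0⊕0⊕1⊕0⊕0⊕1⊕0 = 0
s2: b2⊕b3⊕b6⊕b7⊕b10⊕b11⊕b14⊕b15⊕b18⊕b19⊕b22⊕b23⊕b26⊕b27⊕b30⊕b31 = 1⊕1⊕0⊕0⊕1⊕0⊕1⊕0⊕1⊕0⊕0⊕1⊕1⊕0⊕1⊕0 = 0
s4: b4⊕b5⊕b6⊕b7⊕b12⊕b13⊕b14⊕b15⊕b20⊕b21⊕b22⊕b23⊕b28⊕b29⊕b30⊕b31 = 0⊕1⊕0⊕0⊕0⊕0⊕1⊕0⊕0⊕0⊕0⊕1⊕1⊕1⊕1⊕0 = 0
s8: b8⊕b9⊕b10⊕b11⊕b12⊕b13⊕b14⊕b15⊕b24⊕b25⊕b26⊕b27⊕b28⊕b29⊕b30⊕b31 = 0⊕1⊕1⊕0⊕0⊕0⊕1⊕0⊕1⊕0⊕1⊕0⊕1⊕1⊕1⊕0 = 0
s16: b16⊕b17⊕b18⊕b19⊕b20⊕b21⊕b22⊕b23⊕b24⊕b25⊕b26⊕b27⊕b28⊕b29⊕b30⊕b31 = 0⊕1⊕1⊕0⊕0⊕0⊕0⊕1⊕1⊕0⊕1⊕0⊕1⊕1⊕1⊕0 = 0
Syndrome (s16...s1) = 00000 → position 0 (no error).
Overall parity (XOR of all 32 bits, including p0): 1⊕0⊕1⊕1⊕0⊕1⊕0⊕0⊕0⊕1⊕1⊕0⊕0⊕0⊕1⊕0⊕0⊕1⊕1⊕0⊕0⊕0⊕0⊕1⊕1⊕0⊕1⊕0⊕1⊕1⊕1⊕0 = 1
Overall=1, syndrome position=0 → single-bit error at position 0.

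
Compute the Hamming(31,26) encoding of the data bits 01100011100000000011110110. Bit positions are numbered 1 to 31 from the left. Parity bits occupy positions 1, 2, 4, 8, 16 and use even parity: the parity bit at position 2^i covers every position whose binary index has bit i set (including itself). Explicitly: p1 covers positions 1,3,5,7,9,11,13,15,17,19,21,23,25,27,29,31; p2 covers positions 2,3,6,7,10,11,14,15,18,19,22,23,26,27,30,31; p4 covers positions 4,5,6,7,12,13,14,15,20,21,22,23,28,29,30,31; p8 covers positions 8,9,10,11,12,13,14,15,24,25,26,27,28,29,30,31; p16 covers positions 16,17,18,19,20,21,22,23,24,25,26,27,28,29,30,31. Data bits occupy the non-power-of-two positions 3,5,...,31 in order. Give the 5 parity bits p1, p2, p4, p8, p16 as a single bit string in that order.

Place data bits at non-power-of-two positions: b3=0, b5=1, b6=1, b7=0, b9=0, b10=0, b11=1, b12=1, b13=1, b14=0, b15=0, b17=0, b18=0, b19=0, b20=0, b21=0, b22=0, b23=0, b24=1, b25=1, b26=1, b27=1, b28=0, b29=1, b30=1, b31=0.
p1 = XOR of data positions {3,5,7,9,11,13,15,17,19,21,23,25,27,29,31} = 0⊕1⊕0⊕0⊕1⊕1⊕0⊕0⊕0⊕0⊕0⊕1⊕1⊕1⊕0 = 0
p2 = XOR of data positions {3,6,7,10,11,14,15,18,19,22,23,26,27,30,31} = 0⊕1⊕0⊕0⊕1⊕0⊕0⊕0⊕0⊕0⊕0⊕1⊕1⊕1⊕0 = 1
p4 = XOR of data positions {5,6,7,12,13,14,15,20,21,22,23,28,29,30,31} = 1⊕1⊕0⊕1⊕1⊕0⊕0⊕0⊕0⊕0⊕0⊕0⊕1⊕1⊕0 = 0
p8 = XOR of data positions {9,10,11,12,13,14,15,24,25,26,27,28,29,30,31} = 0⊕0⊕1⊕1⊕1⊕0⊕0⊕1⊕1⊕1⊕1⊕0⊕1⊕1⊕0 = 1
p16 = XOR of data positions {17,18,19,20,21,22,23,24,25,26,27,28,29,30,31} = 0⊕0⊕0⊕0⊕0⊕0⊕0⊕1⊕1⊕1⊕1⊕0⊕1⊕1⊕0 = 0
Parity bits p1,p2,p4,p8,p16 = 01010

01010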